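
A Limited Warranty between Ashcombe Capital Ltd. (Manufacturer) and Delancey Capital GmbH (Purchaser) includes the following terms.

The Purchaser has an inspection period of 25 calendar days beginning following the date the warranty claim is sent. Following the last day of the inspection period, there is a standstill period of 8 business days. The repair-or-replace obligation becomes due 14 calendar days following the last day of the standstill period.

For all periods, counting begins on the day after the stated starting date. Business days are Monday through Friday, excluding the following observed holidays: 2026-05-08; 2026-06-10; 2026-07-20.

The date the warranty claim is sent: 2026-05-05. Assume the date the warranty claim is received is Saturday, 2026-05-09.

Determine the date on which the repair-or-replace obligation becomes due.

Adding 25 calendar days to 2026-05-05 gives 2026-05-30, which is the last day of the inspection period.
The last day of the standstill period: 8 business days after Saturday, 2026-05-30, skipping weekends and the listed holiday on Jun 10 — Jun 1, Jun 2, Jun 3, Jun 4, Jun 5, Jun 8, Jun 9, Jun 11 — lands on Thursday, 2026-06-11.
The date on which the repair-or-replace obligation becomes due: 2026-06-11 + 14 days = 2026-06-25.

2026-06-25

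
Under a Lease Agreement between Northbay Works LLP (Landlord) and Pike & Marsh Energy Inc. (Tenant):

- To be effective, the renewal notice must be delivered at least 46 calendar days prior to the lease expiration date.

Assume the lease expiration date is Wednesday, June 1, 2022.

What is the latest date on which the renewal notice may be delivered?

April 16, 2022

Counting back 46 calendar days from June 1, 2022 gives April 16, 2022.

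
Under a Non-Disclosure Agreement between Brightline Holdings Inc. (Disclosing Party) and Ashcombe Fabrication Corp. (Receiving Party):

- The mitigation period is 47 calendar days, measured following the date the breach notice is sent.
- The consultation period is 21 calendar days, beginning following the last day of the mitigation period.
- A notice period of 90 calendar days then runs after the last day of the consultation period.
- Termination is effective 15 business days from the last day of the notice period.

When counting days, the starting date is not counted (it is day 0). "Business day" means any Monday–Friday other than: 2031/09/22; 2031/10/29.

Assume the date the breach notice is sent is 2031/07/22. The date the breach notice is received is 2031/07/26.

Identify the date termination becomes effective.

2032/01/16

Adding 47 calendar days to 2031/07/22 gives 2031/09/07, which is the last day of the mitigation period.
The last day of the consultation period: 2031/09/07 + 21 days = 2031/09/28.
The last day of the notice period: 2031/09/28 + 90 days = 2031/12/27.
The date termination becomes effective: counting 15 business days from Saturday, 2031/12/27 (Dec 29, Dec 30, Dec 31, Jan 1, …, Jan 14, Jan 15, Jan 16, skipping weekends) reaches Friday, 2032/01/16.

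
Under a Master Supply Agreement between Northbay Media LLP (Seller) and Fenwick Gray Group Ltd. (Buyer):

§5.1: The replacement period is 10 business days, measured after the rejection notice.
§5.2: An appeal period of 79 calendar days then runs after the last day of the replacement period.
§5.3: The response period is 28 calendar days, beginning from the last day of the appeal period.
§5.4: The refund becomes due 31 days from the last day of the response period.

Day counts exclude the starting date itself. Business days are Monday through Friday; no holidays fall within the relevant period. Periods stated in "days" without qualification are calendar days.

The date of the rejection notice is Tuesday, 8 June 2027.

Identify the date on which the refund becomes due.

7 November 2027

The last day of the replacement period: counting 10 business days from Tuesday, 8 June 2027 (Jun 9, Jun 10, Jun 11, Jun 14, Jun 15, Jun 16, Jun 17, Jun 18, Jun 21, Jun 22, skipping weekends) reaches Tuesday, 22 June 2027.
The last day of the appeal period: 22 June 2027 + 79 days = 9 September 2027.
The last day of the response period: 28 calendar days after 9 September 2027 is 7 October 2027.
The date on which the refund becomes due: 7 October 2027 + 31 days = 7 November 2027.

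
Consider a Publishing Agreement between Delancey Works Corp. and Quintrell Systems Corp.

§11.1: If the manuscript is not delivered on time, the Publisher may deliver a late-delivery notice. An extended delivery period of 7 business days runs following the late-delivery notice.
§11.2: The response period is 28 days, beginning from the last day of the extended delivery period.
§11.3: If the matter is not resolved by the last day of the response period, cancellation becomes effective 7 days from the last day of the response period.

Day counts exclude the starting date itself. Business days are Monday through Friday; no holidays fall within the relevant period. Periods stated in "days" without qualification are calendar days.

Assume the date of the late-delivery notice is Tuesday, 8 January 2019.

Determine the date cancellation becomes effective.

21 February 2019

The last day of the extended delivery period: counting 7 business days from Tuesday, 8 January 2019 (Jan 9, Jan 10, Jan 11, Jan 14, Jan 15, Jan 16, Jan 17, skipping weekends) reaches Thursday, 17 January 2019.
Adding 28 calendar days to 17 January 2019 gives 14 February 2019, which is the last day of the response period.
The date cancellation becomes effective: 7 calendar days after 14 February 2019 is 21 February 2019.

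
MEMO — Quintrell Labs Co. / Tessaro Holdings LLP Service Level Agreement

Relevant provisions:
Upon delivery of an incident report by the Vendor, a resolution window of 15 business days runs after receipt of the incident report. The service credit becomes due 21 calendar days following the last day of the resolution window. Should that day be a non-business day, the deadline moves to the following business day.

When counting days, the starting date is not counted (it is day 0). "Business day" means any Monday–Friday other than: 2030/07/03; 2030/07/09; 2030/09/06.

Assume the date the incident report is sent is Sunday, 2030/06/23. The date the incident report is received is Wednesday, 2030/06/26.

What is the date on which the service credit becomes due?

2030/08/09

The last day of the resolution window: 15 business days after Wednesday, 2030/06/26, skipping weekends and the listed holidays on Jul 3, Jul 9 — Jun 27, Jun 28, Jul 1, Jul 2, …, Jul 17, Jul 18, Jul 19 — lands on Friday, 2030/07/19.
The date on which the service credit becomes due: 21 calendar days after 2030/07/19 is 2030/08/09. 2030/08/09 is a Friday and is not a listed holiday, so no roll-forward applies.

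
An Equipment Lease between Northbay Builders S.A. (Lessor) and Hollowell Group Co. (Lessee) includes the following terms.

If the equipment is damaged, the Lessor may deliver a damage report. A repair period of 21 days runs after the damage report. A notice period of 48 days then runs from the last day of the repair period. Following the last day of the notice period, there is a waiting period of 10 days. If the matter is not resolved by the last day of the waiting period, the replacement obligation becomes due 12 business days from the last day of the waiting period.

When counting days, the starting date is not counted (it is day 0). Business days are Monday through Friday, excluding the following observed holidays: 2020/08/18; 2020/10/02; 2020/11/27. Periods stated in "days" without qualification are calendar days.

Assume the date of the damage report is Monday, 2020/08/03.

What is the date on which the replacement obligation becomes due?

2020/11/06

The last day of the repair period: 2020/08/03 + 21 days = 2020/08/24.
The last day of the notice period: 48 calendar days after 2020/08/24 is 2020/10/11.
Adding 10 calendar days to 2020/10/11 gives 2020/10/21, which is the last day of the waiting period.
From Wednesday, 2020/10/21, 12 business days (Oct 22, Oct 23, Oct 26, Oct 27, …, Nov 4, Nov 5, Nov 6, skipping weekends) brings us to Friday, 2020/11/06, which is the date on which the replacement obligation becomes due.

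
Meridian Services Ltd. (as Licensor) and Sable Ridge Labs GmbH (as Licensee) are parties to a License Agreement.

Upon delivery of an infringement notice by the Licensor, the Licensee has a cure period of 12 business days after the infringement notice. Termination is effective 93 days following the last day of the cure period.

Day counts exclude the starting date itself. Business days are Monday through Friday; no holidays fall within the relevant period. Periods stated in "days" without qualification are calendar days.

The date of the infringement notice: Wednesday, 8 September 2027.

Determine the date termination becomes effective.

The last day of the cure period: 12 business days after Wednesday, 8 September 2027, skipping weekends — Sep 9, Sep 10, Sep 13, Sep 14, …, Sep 22, Sep 23, Sep 24 — lands on Friday, 24 September 2027.
The date termination becomes effective: 93 calendar days after 24 September 2027 is 26 December 2027.

26 December 2027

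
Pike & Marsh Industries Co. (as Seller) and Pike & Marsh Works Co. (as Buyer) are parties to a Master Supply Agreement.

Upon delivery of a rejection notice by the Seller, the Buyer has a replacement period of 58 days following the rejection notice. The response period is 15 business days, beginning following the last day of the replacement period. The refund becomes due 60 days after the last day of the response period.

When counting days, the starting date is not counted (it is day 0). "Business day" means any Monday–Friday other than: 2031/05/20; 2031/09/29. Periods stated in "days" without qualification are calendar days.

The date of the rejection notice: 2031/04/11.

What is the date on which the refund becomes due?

The last day of the replacement period: 2031/04/11 + 58 days = 2031/06/08.
From Sunday, 2031/06/08, 15 business days (Jun 9, Jun 10, Jun 11, Jun 12, …, Jun 25, Jun 26, Jun 27, skipping weekends) brings us to Friday, 2031/06/27, which is the last day of the response period.
The date on which the refund becomes due: 2031/06/27 + 60 days = 2031/08/26.

2031/08/26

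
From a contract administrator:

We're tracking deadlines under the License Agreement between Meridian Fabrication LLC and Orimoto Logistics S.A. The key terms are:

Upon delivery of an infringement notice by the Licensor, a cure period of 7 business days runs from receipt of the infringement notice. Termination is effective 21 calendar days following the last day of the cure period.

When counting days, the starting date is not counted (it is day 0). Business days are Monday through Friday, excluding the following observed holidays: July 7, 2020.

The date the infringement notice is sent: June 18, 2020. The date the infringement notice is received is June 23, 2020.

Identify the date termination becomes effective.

The last day of the cure period: counting 7 business days from Tuesday, June 23, 2020 (Jun 24, Jun 25, Jun 26, Jun 29, Jun 30, Jul 1, Jul 2, skipping weekends) reaches Thursday, July 2, 2020.
The date termination becomes effective: July 2, 2020 + 21 days = July 23, 2020.

July 23, 2020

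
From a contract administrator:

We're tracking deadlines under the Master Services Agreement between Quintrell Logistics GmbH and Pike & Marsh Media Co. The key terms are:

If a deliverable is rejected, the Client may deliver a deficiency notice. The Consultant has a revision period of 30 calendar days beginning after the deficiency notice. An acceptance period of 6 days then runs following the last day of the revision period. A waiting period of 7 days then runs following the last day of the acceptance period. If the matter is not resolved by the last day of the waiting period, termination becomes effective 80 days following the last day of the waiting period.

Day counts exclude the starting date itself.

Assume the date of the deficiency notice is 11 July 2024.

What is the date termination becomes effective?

11 November 2024

The last day of the revision period: 11 July 2024 + 30 days = 10 August 2024.
Adding 6 calendar days to 10 August 2024 gives 16 August 2024, which is the last day of the acceptance period.
The last day of the waiting period: 7 calendar days after 16 August 2024 is 23 August 2024.
Adding 80 calendar days to 23 August 2024 gives 11 November 2024, which is the date termination becomes effective.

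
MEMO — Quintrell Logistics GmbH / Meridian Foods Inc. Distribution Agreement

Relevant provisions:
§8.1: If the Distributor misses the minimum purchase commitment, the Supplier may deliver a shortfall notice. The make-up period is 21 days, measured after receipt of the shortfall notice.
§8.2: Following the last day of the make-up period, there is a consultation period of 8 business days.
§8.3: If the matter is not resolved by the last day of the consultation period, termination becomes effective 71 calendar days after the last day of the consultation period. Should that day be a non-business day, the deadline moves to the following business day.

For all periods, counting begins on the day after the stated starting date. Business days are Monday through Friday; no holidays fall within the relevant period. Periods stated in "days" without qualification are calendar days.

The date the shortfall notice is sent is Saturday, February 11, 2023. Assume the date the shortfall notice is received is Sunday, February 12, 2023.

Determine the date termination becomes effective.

May 25, 2023

The last day of the make-up period: 21 calendar days after February 12, 2023 is March 5, 2023.
The last day of the consultation period: 8 business days after Sunday, March 5, 2023, skipping weekends — Mar 6, Mar 7, Mar 8, Mar 9, Mar 10, Mar 13, Mar 14, Mar 15 — lands on Wednesday, March 15, 2023.
The date termination becomes effective: March 15, 2023 + 71 days = May 25, 2023. May 25, 2023 is a Thursday, so no roll-forward applies.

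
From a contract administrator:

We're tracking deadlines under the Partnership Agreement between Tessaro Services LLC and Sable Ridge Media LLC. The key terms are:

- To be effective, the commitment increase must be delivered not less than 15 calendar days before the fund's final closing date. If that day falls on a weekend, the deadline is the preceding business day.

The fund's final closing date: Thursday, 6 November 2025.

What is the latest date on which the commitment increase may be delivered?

22 October 2025

Counting back 15 calendar days from 6 November 2025 gives 22 October 2025. That is a Wednesday, so no adjustment is needed.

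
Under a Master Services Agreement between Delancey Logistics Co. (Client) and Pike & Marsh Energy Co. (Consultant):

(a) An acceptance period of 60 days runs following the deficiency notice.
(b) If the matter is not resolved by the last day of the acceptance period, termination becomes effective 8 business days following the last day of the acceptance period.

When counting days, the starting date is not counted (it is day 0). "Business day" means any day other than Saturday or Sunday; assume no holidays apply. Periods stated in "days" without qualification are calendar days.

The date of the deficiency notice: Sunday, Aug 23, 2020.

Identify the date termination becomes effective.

The last day of the acceptance period: 60 calendar days after Aug 23, 2020 is Oct 22, 2020.
The date termination becomes effective: counting 8 business days from Thursday, Oct 22, 2020 (Oct 23, Oct 26, Oct 27, Oct 28, Oct 29, Oct 30, Nov 2, Nov 3, skipping weekends) reaches Tuesday, Nov 3, 2020.

Nov 3, 2020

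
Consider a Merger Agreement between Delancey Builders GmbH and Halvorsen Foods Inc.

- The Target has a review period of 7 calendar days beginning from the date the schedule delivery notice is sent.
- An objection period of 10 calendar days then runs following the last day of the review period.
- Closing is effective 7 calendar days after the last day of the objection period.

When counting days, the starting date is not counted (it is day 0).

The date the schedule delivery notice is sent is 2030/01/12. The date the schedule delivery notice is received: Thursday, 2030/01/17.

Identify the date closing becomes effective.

2030/02/05

The last day of the review period: 2030/01/12 + 7 days = 2030/01/19.
The last day of the objection period: 10 calendar days after 2030/01/19 is 2030/01/29.
Adding 7 calendar days to 2030/01/29 gives 2030/02/05, which is the date closing becomes effective.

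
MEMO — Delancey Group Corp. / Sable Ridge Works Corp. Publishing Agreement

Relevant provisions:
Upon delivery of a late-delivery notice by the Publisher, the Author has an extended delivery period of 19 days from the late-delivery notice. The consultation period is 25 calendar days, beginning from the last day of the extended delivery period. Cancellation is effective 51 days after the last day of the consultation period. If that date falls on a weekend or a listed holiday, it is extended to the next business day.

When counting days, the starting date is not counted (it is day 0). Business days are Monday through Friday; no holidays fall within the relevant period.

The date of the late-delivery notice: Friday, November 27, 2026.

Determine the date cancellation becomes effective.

March 2, 2027

Adding 19 calendar days to November 27, 2026 gives December 16, 2026, which is the last day of the extended delivery period.
The last day of the consultation period: 25 calendar days after December 16, 2026 is January 10, 2027.
The date cancellation becomes effective: January 10, 2027 + 51 days = March 2, 2027. March 2, 2027 is a Tuesday, so no roll-forward applies.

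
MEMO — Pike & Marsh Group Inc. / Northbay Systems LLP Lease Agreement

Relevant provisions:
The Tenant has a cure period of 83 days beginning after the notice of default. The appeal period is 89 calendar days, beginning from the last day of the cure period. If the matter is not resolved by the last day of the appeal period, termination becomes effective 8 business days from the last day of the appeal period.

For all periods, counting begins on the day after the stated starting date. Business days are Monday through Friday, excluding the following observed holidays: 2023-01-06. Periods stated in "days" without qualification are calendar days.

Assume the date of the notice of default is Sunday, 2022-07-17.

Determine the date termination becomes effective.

Adding 83 calendar days to 2022-07-17 gives 2022-10-08, which is the last day of the cure period.
The last day of the appeal period: 89 calendar days after 2022-10-08 is 2023-01-05.
The date termination becomes effective: counting 8 business days from Thursday, 2023-01-05 (Jan 9, Jan 10, Jan 11, Jan 12, Jan 13, Jan 16, Jan 17, Jan 18, skipping weekends and the listed holiday on Jan 6) reaches Wednesday, 2023-01-18.

2023-01-18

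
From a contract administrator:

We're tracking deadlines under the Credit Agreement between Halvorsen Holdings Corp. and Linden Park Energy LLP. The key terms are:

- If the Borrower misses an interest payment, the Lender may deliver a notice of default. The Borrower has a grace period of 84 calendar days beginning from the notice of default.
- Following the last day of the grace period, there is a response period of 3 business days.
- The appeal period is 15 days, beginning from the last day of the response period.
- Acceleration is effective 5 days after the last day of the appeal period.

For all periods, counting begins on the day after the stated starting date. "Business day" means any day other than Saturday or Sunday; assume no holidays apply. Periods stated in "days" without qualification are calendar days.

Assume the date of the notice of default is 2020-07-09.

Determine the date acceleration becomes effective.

2020-10-26

The last day of the grace period: 2020-07-09 + 84 days = 2020-10-01.
The last day of the response period: 3 business days after Thursday, 2020-10-01, skipping weekends — Oct 2, Oct 5, Oct 6 — lands on Tuesday, 2020-10-06.
The last day of the appeal period: 15 calendar days after 2020-10-06 is 2020-10-21.
The date acceleration becomes effective: 5 calendar days after 2020-10-21 is 2020-10-26.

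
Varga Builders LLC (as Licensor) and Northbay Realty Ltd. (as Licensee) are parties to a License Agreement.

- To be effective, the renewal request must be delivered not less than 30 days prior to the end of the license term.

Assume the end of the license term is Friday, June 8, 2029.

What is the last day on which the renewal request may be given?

May 9, 2029

Counting back 30 calendar days from June 8, 2029 gives May 9, 2029.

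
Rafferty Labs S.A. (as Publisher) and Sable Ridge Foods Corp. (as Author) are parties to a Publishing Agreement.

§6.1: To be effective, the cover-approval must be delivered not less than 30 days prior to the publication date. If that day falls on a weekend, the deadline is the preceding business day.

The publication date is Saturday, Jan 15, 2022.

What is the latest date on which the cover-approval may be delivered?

Counting back 30 calendar days from Jan 15, 2022 gives Dec 16, 2021. That is a Thursday, so no adjustment is needed.

Dec 16, 2021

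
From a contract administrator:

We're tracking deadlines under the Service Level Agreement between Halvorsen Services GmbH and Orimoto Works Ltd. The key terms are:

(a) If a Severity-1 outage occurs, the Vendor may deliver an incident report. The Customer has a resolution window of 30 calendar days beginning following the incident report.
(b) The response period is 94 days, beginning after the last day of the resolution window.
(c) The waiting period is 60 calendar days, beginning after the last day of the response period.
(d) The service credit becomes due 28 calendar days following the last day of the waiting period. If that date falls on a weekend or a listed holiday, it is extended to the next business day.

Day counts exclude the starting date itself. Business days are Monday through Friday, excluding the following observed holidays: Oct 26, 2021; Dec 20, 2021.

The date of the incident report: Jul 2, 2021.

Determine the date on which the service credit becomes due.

Jan 31, 2022

Adding 30 calendar days to Jul 2, 2021 gives Aug 1, 2021, which is the last day of the resolution window.
Adding 94 calendar days to Aug 1, 2021 gives Nov 3, 2021, which is the last day of the response period.
Adding 60 calendar days to Nov 3, 2021 gives Jan 2, 2022, which is the last day of the waiting period.
Adding 28 calendar days to Jan 2, 2022 gives Jan 30, 2022, which is the date on which the service credit becomes due. That falls on a Sunday, so it rolls to the next business day, Monday, Jan 31, 2022.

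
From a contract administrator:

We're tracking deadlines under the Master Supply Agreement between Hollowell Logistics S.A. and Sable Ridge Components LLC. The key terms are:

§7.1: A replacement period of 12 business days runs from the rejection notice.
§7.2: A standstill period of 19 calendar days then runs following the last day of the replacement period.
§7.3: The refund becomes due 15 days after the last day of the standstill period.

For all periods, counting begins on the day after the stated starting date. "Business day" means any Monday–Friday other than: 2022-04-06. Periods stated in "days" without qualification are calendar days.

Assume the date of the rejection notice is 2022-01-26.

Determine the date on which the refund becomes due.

The last day of the replacement period: 12 business days after Wednesday, 2022-01-26, skipping weekends — Jan 27, Jan 28, Jan 31, Feb 1, …, Feb 9, Feb 10, Feb 11 — lands on Friday, 2022-02-11.
The last day of the standstill period: 2022-02-11 + 19 days = 2022-03-02.
Adding 15 calendar days to 2022-03-02 gives 2022-03-17, which is the date on which the refund becomes due.

2022-03-17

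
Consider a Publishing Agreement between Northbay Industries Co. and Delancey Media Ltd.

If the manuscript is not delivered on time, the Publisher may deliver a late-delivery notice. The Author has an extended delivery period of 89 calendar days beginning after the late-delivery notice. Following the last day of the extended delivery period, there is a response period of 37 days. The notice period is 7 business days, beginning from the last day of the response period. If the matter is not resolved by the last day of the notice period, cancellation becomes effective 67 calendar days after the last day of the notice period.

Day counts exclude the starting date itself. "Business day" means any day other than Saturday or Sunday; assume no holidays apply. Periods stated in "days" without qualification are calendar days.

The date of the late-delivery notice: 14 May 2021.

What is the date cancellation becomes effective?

4 December 2021

The last day of the extended delivery period: 14 May 2021 + 89 days = 11 August 2021.
The last day of the response period: 37 calendar days after 11 August 2021 is 17 September 2021.
The last day of the notice period: counting 7 business days from Friday, 17 September 2021 (Sep 20, Sep 21, Sep 22, Sep 23, Sep 24, Sep 27, Sep 28, skipping weekends) reaches Tuesday, 28 September 2021.
The date cancellation becomes effective: 28 September 2021 + 67 days = 4 December 2021.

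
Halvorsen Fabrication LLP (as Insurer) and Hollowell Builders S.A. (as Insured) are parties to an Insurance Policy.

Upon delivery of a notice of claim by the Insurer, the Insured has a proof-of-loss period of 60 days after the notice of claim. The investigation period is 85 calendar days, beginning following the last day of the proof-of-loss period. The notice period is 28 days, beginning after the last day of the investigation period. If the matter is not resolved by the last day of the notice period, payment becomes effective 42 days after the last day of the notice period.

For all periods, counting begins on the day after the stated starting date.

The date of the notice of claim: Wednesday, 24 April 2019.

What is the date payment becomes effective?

The last day of the proof-of-loss period: 60 calendar days after 24 April 2019 is 23 June 2019.
The last day of the investigation period: 85 calendar days after 23 June 2019 is 16 September 2019.
The last day of the notice period: 16 September 2019 + 28 days = 14 October 2019.
The date payment becomes effective: 42 calendar days after 14 October 2019 is 25 November 2019.

25 November 2019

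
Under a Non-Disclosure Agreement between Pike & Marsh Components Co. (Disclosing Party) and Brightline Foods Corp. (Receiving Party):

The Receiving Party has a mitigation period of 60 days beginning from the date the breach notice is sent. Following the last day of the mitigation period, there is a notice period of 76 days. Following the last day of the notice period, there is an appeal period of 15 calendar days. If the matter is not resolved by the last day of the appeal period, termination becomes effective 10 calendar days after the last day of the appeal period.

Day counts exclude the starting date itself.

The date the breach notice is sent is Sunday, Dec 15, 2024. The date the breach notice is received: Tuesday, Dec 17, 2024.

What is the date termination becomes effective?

May 25, 2025

Adding 60 calendar days to Dec 15, 2024 gives Feb 13, 2025, which is the last day of the mitigation period.
The last day of the notice period: 76 calendar days after Feb 13, 2025 is Apr 30, 2025.
Adding 15 calendar days to Apr 30, 2025 gives May 15, 2025, which is the last day of the appeal period.
Adding 10 calendar days to May 15, 2025 gives May 25, 2025, which is the date termination becomes effective.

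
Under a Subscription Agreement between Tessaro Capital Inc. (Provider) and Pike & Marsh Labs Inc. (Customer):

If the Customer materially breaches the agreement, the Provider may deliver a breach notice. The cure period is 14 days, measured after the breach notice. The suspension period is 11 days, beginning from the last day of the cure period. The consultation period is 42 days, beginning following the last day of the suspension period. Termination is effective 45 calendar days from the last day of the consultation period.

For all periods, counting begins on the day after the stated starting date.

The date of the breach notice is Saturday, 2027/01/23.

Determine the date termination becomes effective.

2027/05/15

The last day of the cure period: 2027/01/23 + 14 days = 2027/02/06.
The last day of the suspension period: 2027/02/06 + 11 days = 2027/02/17.
Adding 42 calendar days to 2027/02/17 gives 2027/03/31, which is the last day of the consultation period.
Adding 45 calendar days to 2027/03/31 gives 2027/05/15, which is the date termination becomes effective.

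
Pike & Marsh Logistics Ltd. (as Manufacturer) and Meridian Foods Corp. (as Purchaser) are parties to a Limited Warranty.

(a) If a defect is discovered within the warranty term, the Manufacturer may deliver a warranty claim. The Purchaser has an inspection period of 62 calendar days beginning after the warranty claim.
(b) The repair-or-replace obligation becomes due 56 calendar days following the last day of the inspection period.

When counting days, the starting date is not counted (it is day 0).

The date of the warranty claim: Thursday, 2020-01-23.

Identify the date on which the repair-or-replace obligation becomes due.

2020-05-20

The last day of the inspection period: 62 calendar days after 2020-01-23 is 2020-03-25.
The date on which the repair-or-replace obligation becomes due: 56 calendar days after 2020-03-25 is 2020-05-20.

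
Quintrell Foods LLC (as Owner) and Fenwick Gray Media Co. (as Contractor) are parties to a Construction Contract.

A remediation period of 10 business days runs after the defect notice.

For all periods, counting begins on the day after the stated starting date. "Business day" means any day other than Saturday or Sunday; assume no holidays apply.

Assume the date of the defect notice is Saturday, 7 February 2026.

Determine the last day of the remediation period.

20 February 2026

The last day of the remediation period: 10 business days after Saturday, 7 February 2026, skipping weekends — Feb 9, Feb 10, Feb 11, Feb 12, Feb 13, Feb 16, Feb 17, Feb 18, Feb 19, Feb 20 — lands on Friday, 20 February 2026.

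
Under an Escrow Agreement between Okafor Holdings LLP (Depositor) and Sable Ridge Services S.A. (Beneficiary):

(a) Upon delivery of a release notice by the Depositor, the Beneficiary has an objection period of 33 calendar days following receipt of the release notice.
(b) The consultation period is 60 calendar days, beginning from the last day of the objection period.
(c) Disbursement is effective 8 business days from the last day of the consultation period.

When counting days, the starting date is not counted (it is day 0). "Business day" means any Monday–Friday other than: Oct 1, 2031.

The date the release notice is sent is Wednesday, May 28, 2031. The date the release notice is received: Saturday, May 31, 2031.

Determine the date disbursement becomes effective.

Sep 11, 2031

The last day of the objection period: May 31, 2031 + 33 days = Jul 3, 2031.
The last day of the consultation period: 60 calendar days after Jul 3, 2031 is Sep 1, 2031.
The date disbursement becomes effective: 8 business days after Monday, Sep 1, 2031, skipping weekends — Sep 2, Sep 3, Sep 4, Sep 5, Sep 8, Sep 9, Sep 10, Sep 11 — lands on Thursday, Sep 11, 2031.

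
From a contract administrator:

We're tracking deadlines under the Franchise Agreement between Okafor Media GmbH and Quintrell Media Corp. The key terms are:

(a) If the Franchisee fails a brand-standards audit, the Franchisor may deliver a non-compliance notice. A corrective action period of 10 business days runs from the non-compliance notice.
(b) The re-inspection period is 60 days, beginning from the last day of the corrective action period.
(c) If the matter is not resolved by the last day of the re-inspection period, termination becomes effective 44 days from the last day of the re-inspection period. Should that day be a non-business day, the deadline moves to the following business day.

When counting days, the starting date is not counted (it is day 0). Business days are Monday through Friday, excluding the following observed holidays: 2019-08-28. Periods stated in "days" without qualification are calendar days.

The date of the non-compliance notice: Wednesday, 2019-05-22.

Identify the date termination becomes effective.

The last day of the corrective action period: counting 10 business days from Wednesday, 2019-05-22 (May 23, May 24, May 27, May 28, May 29, May 30, May 31, Jun 3, Jun 4, Jun 5, skipping weekends) reaches Wednesday, 2019-06-05.
The last day of the re-inspection period: 2019-06-05 + 60 days = 2019-08-04.
Adding 44 calendar days to 2019-08-04 gives 2019-09-17, which is the date termination becomes effective. 2019-09-17 is a Tuesday and is not a listed holiday, so no roll-forward applies.

2019-09-17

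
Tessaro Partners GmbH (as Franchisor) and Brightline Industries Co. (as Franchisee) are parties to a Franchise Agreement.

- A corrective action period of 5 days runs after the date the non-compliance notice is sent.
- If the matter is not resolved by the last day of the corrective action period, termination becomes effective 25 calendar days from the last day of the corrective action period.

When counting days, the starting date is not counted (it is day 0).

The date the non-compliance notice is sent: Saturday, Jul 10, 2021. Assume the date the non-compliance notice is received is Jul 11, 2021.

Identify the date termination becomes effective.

The last day of the corrective action period: 5 calendar days after Jul 10, 2021 is Jul 15, 2021.
Adding 25 calendar days to Jul 15, 2021 gives Aug 9, 2021, which is the date termination becomes effective.

Aug 9, 2021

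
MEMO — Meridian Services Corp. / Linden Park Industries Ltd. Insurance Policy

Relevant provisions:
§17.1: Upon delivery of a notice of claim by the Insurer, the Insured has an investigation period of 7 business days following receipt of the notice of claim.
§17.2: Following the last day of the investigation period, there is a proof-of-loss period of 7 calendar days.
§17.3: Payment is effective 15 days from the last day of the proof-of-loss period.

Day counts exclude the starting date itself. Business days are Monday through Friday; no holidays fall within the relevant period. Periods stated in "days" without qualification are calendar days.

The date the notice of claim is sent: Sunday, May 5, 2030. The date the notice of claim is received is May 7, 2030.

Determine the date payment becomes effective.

Jun 7, 2030

The last day of the investigation period: 7 business days after Tuesday, May 7, 2030, skipping weekends — May 8, May 9, May 10, May 13, May 14, May 15, May 16 — lands on Thursday, May 16, 2030.
The last day of the proof-of-loss period: May 16, 2030 + 7 days = May 23, 2030.
The date payment becomes effective: May 23, 2030 + 15 days = Jun 7, 2030.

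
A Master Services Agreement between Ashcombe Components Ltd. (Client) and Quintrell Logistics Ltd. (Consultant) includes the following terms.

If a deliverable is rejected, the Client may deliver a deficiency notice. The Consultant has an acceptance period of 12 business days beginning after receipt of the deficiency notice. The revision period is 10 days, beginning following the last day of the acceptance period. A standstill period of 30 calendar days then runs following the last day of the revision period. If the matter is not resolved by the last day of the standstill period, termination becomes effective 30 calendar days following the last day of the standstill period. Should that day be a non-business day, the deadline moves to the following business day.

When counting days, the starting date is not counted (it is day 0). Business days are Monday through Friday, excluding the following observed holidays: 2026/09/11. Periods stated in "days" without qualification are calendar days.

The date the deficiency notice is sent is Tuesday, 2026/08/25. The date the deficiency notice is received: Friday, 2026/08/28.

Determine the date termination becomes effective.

The last day of the acceptance period: counting 12 business days from Friday, 2026/08/28 (Aug 31, Sep 1, Sep 2, Sep 3, …, Sep 14, Sep 15, Sep 16, skipping weekends and the listed holiday on Sep 11) reaches Wednesday, 2026/09/16.
The last day of the revision period: 10 calendar days after 2026/09/16 is 2026/09/26.
The last day of the standstill period: 2026/09/26 + 30 days = 2026/10/26.
Adding 30 calendar days to 2026/10/26 gives 2026/11/25, which is the date termination becomes effective. 2026/11/25 is a Wednesday and is not a listed holiday, so no roll-forward applies.

2026/11/25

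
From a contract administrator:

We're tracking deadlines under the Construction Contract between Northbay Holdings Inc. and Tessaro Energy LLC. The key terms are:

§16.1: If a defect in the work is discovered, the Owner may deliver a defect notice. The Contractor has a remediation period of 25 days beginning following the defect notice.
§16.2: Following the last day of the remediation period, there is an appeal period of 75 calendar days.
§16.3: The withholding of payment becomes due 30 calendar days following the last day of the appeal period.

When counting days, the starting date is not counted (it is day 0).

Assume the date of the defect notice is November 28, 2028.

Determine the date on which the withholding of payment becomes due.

April 7, 2029

The last day of the remediation period: 25 calendar days after November 28, 2028 is December 23, 2028.
The last day of the appeal period: December 23, 2028 + 75 days = March 8, 2029.
Adding 30 calendar days to March 8, 2029 gives April 7, 2029, which is the date on which the withholding of payment becomes due.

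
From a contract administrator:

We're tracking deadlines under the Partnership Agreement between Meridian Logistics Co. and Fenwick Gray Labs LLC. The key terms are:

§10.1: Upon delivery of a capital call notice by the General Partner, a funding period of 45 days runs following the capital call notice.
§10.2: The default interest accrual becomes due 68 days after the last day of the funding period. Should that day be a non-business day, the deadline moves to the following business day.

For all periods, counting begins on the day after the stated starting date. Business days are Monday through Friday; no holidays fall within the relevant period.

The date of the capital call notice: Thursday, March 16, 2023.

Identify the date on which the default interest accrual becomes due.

Adding 45 calendar days to March 16, 2023 gives April 30, 2023, which is the last day of the funding period.
Adding 68 calendar days to April 30, 2023 gives July 7, 2023, which is the date on which the default interest accrual becomes due. July 7, 2023 is a Friday, so no roll-forward applies.

July 7, 2023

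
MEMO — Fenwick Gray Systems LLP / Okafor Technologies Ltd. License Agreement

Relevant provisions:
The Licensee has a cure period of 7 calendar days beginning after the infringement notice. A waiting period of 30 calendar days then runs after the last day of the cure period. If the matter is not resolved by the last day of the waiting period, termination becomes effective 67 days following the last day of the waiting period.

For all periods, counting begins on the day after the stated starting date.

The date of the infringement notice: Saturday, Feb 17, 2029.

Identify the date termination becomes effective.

Jun 1, 2029

Adding 7 calendar days to Feb 17, 2029 gives Feb 24, 2029, which is the last day of the cure period.
Adding 30 calendar days to Feb 24, 2029 gives Mar 26, 2029, which is the last day of the waiting period.
Adding 67 calendar days to Mar 26, 2029 gives Jun 1, 2029, which is the date termination becomes effective.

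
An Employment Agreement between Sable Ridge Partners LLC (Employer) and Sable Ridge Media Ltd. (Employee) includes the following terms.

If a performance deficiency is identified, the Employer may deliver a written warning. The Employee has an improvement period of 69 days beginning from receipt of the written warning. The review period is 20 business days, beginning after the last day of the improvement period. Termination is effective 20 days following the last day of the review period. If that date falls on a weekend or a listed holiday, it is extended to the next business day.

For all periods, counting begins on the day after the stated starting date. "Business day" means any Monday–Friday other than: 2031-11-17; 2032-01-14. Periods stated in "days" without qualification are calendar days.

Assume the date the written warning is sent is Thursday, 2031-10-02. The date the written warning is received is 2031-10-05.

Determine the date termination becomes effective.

The last day of the improvement period: 2031-10-05 + 69 days = 2031-12-13.
The last day of the review period: 20 business days after Saturday, 2031-12-13, skipping weekends — Dec 15, Dec 16, Dec 17, Dec 18, …, Jan 7, Jan 8, Jan 9 — lands on Friday, 2032-01-09.
Adding 20 calendar days to 2032-01-09 gives 2032-01-29, which is the date termination becomes effective. 2032-01-29 is a Thursday and is not a listed holiday, so no roll-forward applies.

2032-01-29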